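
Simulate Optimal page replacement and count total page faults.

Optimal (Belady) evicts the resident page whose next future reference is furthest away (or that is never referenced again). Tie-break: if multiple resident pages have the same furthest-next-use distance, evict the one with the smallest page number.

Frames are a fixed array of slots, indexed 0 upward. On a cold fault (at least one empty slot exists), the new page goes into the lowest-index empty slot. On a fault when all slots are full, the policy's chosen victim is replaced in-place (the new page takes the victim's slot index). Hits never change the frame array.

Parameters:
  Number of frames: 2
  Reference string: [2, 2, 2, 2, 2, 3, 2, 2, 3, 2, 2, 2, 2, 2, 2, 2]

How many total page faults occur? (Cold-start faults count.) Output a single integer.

Step 0: ref 2 → FAULT, frames=[2,-]
Step 1: ref 2 → HIT, frames=[2,-]
Step 2: ref 2 → HIT, frames=[2,-]
Step 3: ref 2 → HIT, frames=[2,-]
Step 4: ref 2 → HIT, frames=[2,-]
Step 5: ref 3 → FAULT, frames=[2,3]
Step 6: ref 2 → HIT, frames=[2,3]
Step 7: ref 2 → HIT, frames=[2,3]
Step 8: ref 3 → HIT, frames=[2,3]
Step 9: ref 2 → HIT, frames=[2,3]
Step 10: ref 2 → HIT, frames=[2,3]
Step 11: ref 2 → HIT, frames=[2,3]
Step 12: ref 2 → HIT, frames=[2,3]
Step 13: ref 2 → HIT, frames=[2,3]
Step 14: ref 2 → HIT, frames=[2,3]
Step 15: ref 2 → HIT, frames=[2,3]
Total faults: 2

Answer: 2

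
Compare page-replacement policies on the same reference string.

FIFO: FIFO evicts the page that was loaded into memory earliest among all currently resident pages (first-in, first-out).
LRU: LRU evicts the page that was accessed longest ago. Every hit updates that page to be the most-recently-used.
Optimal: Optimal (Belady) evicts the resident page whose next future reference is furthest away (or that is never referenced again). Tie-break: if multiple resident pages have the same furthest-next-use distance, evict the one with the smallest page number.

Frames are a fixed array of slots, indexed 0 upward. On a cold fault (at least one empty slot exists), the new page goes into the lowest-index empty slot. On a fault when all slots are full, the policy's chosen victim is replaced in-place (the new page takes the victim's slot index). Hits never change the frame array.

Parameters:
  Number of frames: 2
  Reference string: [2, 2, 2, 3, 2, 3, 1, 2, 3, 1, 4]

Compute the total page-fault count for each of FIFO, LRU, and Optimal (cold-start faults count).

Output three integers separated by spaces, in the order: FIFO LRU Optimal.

Answer: 7 7 5

Derivation:
--- FIFO ---
  step 0: ref 2 -> FAULT, frames=[2,-] (faults so far: 1)
  step 1: ref 2 -> HIT, frames=[2,-] (faults so far: 1)
  step 2: ref 2 -> HIT, frames=[2,-] (faults so far: 1)
  step 3: ref 3 -> FAULT, frames=[2,3] (faults so far: 2)
  step 4: ref 2 -> HIT, frames=[2,3] (faults so far: 2)
  step 5: ref 3 -> HIT, frames=[2,3] (faults so far: 2)
  step 6: ref 1 -> FAULT, evict 2, frames=[1,3] (faults so far: 3)
  step 7: ref 2 -> FAULT, evict 3, frames=[1,2] (faults so far: 4)
  step 8: ref 3 -> FAULT, evict 1, frames=[3,2] (faults so far: 5)
  step 9: ref 1 -> FAULT, evict 2, frames=[3,1] (faults so far: 6)
  step 10: ref 4 -> FAULT, evict 3, frames=[4,1] (faults so far: 7)
  FIFO total faults: 7
--- LRU ---
  step 0: ref 2 -> FAULT, frames=[2,-] (faults so far: 1)
  step 1: ref 2 -> HIT, frames=[2,-] (faults so far: 1)
  step 2: ref 2 -> HIT, frames=[2,-] (faults so far: 1)
  step 3: ref 3 -> FAULT, frames=[2,3] (faults so far: 2)
  step 4: ref 2 -> HIT, frames=[2,3] (faults so far: 2)
  step 5: ref 3 -> HIT, frames=[2,3] (faults so far: 2)
  step 6: ref 1 -> FAULT, evict 2, frames=[1,3] (faults so far: 3)
  step 7: ref 2 -> FAULT, evict 3, frames=[1,2] (faults so far: 4)
  step 8: ref 3 -> FAULT, evict 1, frames=[3,2] (faults so far: 5)
  step 9: ref 1 -> FAULT, evict 2, frames=[3,1] (faults so far: 6)
  step 10: ref 4 -> FAULT, evict 3, frames=[4,1] (faults so far: 7)
  LRU total faults: 7
--- Optimal ---
  step 0: ref 2 -> FAULT, frames=[2,-] (faults so far: 1)
  step 1: ref 2 -> HIT, frames=[2,-] (faults so far: 1)
  step 2: ref 2 -> HIT, frames=[2,-] (faults so far: 1)
  step 3: ref 3 -> FAULT, frames=[2,3] (faults so far: 2)
  step 4: ref 2 -> HIT, frames=[2,3] (faults so far: 2)
  step 5: ref 3 -> HIT, frames=[2,3] (faults so far: 2)
  step 6: ref 1 -> FAULT, evict 3, frames=[2,1] (faults so far: 3)
  step 7: ref 2 -> HIT, frames=[2,1] (faults so far: 3)
  step 8: ref 3 -> FAULT, evict 2, frames=[3,1] (faults so far: 4)
  step 9: ref 1 -> HIT, frames=[3,1] (faults so far: 4)
  step 10: ref 4 -> FAULT, evict 1, frames=[3,4] (faults so far: 5)
  Optimal total faults: 5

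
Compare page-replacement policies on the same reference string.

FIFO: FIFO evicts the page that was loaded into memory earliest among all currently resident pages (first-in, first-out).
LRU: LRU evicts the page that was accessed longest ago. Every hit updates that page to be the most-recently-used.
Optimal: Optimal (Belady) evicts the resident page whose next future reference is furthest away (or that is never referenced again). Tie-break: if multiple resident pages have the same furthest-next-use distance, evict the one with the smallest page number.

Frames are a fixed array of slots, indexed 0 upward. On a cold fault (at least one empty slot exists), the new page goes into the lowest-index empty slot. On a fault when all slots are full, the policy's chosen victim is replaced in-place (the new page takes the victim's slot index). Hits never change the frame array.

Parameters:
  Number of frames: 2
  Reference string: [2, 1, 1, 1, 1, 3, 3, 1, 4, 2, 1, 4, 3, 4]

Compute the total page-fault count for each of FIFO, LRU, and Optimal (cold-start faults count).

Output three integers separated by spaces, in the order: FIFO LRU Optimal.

--- FIFO ---
  step 0: ref 2 -> FAULT, frames=[2,-] (faults so far: 1)
  step 1: ref 1 -> FAULT, frames=[2,1] (faults so far: 2)
  step 2: ref 1 -> HIT, frames=[2,1] (faults so far: 2)
  step 3: ref 1 -> HIT, frames=[2,1] (faults so far: 2)
  step 4: ref 1 -> HIT, frames=[2,1] (faults so far: 2)
  step 5: ref 3 -> FAULT, evict 2, frames=[3,1] (faults so far: 3)
  step 6: ref 3 -> HIT, frames=[3,1] (faults so far: 3)
  step 7: ref 1 -> HIT, frames=[3,1] (faults so far: 3)
  step 8: ref 4 -> FAULT, evict 1, frames=[3,4] (faults so far: 4)
  step 9: ref 2 -> FAULT, evict 3, frames=[2,4] (faults so far: 5)
  step 10: ref 1 -> FAULT, evict 4, frames=[2,1] (faults so far: 6)
  step 11: ref 4 -> FAULT, evict 2, frames=[4,1] (faults so far: 7)
  step 12: ref 3 -> FAULT, evict 1, frames=[4,3] (faults so far: 8)
  step 13: ref 4 -> HIT, frames=[4,3] (faults so far: 8)
  FIFO total faults: 8
--- LRU ---
  step 0: ref 2 -> FAULT, frames=[2,-] (faults so far: 1)
  step 1: ref 1 -> FAULT, frames=[2,1] (faults so far: 2)
  step 2: ref 1 -> HIT, frames=[2,1] (faults so far: 2)
  step 3: ref 1 -> HIT, frames=[2,1] (faults so far: 2)
  step 4: ref 1 -> HIT, frames=[2,1] (faults so far: 2)
  step 5: ref 3 -> FAULT, evict 2, frames=[3,1] (faults so far: 3)
  step 6: ref 3 -> HIT, frames=[3,1] (faults so far: 3)
  step 7: ref 1 -> HIT, frames=[3,1] (faults so far: 3)
  step 8: ref 4 -> FAULT, evict 3, frames=[4,1] (faults so far: 4)
  step 9: ref 2 -> FAULT, evict 1, frames=[4,2] (faults so far: 5)
  step 10: ref 1 -> FAULT, evict 4, frames=[1,2] (faults so far: 6)
  step 11: ref 4 -> FAULT, evict 2, frames=[1,4] (faults so far: 7)
  step 12: ref 3 -> FAULT, evict 1, frames=[3,4] (faults so far: 8)
  step 13: ref 4 -> HIT, frames=[3,4] (faults so far: 8)
  LRU total faults: 8
--- Optimal ---
  step 0: ref 2 -> FAULT, frames=[2,-] (faults so far: 1)
  step 1: ref 1 -> FAULT, frames=[2,1] (faults so far: 2)
  step 2: ref 1 -> HIT, frames=[2,1] (faults so far: 2)
  step 3: ref 1 -> HIT, frames=[2,1] (faults so far: 2)
  step 4: ref 1 -> HIT, frames=[2,1] (faults so far: 2)
  step 5: ref 3 -> FAULT, evict 2, frames=[3,1] (faults so far: 3)
  step 6: ref 3 -> HIT, frames=[3,1] (faults so far: 3)
  step 7: ref 1 -> HIT, frames=[3,1] (faults so far: 3)
  step 8: ref 4 -> FAULT, evict 3, frames=[4,1] (faults so far: 4)
  step 9: ref 2 -> FAULT, evict 4, frames=[2,1] (faults so far: 5)
  step 10: ref 1 -> HIT, frames=[2,1] (faults so far: 5)
  step 11: ref 4 -> FAULT, evict 1, frames=[2,4] (faults so far: 6)
  step 12: ref 3 -> FAULT, evict 2, frames=[3,4] (faults so far: 7)
  step 13: ref 4 -> HIT, frames=[3,4] (faults so far: 7)
  Optimal total faults: 7

Answer: 8 8 7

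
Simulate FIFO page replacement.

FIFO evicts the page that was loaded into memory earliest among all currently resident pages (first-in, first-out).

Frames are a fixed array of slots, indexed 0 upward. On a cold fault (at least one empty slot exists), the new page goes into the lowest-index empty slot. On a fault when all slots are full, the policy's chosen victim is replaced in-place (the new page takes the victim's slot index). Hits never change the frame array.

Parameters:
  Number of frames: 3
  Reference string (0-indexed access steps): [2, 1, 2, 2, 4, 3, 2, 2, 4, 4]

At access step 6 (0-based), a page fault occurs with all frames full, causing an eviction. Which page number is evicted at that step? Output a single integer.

Step 0: ref 2 -> FAULT, frames=[2,-,-]
Step 1: ref 1 -> FAULT, frames=[2,1,-]
Step 2: ref 2 -> HIT, frames=[2,1,-]
Step 3: ref 2 -> HIT, frames=[2,1,-]
Step 4: ref 4 -> FAULT, frames=[2,1,4]
Step 5: ref 3 -> FAULT, evict 2, frames=[3,1,4]
Step 6: ref 2 -> FAULT, evict 1, frames=[3,2,4]
At step 6: evicted page 1

Answer: 1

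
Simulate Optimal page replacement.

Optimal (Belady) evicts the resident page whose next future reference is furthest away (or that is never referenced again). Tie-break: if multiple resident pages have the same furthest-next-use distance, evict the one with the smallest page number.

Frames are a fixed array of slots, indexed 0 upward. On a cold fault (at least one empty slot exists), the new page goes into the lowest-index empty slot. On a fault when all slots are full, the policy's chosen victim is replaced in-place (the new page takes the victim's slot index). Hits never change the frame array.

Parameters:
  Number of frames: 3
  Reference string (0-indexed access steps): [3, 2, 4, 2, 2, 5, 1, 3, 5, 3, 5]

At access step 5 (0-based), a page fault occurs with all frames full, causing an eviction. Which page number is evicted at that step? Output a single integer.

Step 0: ref 3 -> FAULT, frames=[3,-,-]
Step 1: ref 2 -> FAULT, frames=[3,2,-]
Step 2: ref 4 -> FAULT, frames=[3,2,4]
Step 3: ref 2 -> HIT, frames=[3,2,4]
Step 4: ref 2 -> HIT, frames=[3,2,4]
Step 5: ref 5 -> FAULT, evict 2, frames=[3,5,4]
At step 5: evicted page 2

Answer: 2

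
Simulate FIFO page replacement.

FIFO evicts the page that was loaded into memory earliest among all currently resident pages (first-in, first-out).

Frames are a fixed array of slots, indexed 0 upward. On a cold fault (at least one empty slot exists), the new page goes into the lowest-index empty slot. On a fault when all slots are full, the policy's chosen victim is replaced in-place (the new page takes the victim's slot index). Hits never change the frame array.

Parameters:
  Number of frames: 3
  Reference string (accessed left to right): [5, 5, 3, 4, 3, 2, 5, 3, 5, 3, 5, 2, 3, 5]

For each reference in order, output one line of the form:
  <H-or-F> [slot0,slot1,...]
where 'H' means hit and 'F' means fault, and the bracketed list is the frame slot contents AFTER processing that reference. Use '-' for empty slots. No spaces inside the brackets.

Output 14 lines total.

F [5,-,-]
H [5,-,-]
F [5,3,-]
F [5,3,4]
H [5,3,4]
F [2,3,4]
F [2,5,4]
F [2,5,3]
H [2,5,3]
H [2,5,3]
H [2,5,3]
H [2,5,3]
H [2,5,3]
H [2,5,3]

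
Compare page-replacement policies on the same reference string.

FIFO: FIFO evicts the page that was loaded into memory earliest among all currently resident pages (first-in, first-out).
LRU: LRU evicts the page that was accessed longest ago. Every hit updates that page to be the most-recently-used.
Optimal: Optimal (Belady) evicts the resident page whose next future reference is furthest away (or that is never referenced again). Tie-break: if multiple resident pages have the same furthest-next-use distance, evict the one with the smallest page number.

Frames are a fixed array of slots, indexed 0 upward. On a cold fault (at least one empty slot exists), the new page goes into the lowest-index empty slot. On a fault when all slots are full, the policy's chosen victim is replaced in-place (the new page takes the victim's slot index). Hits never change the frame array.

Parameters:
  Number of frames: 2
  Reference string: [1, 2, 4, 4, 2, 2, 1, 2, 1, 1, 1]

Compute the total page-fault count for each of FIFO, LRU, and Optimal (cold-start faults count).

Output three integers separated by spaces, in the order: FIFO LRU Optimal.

--- FIFO ---
  step 0: ref 1 -> FAULT, frames=[1,-] (faults so far: 1)
  step 1: ref 2 -> FAULT, frames=[1,2] (faults so far: 2)
  step 2: ref 4 -> FAULT, evict 1, frames=[4,2] (faults so far: 3)
  step 3: ref 4 -> HIT, frames=[4,2] (faults so far: 3)
  step 4: ref 2 -> HIT, frames=[4,2] (faults so far: 3)
  step 5: ref 2 -> HIT, frames=[4,2] (faults so far: 3)
  step 6: ref 1 -> FAULT, evict 2, frames=[4,1] (faults so far: 4)
  step 7: ref 2 -> FAULT, evict 4, frames=[2,1] (faults so far: 5)
  step 8: ref 1 -> HIT, frames=[2,1] (faults so far: 5)
  step 9: ref 1 -> HIT, frames=[2,1] (faults so far: 5)
  step 10: ref 1 -> HIT, frames=[2,1] (faults so far: 5)
  FIFO total faults: 5
--- LRU ---
  step 0: ref 1 -> FAULT, frames=[1,-] (faults so far: 1)
  step 1: ref 2 -> FAULT, frames=[1,2] (faults so far: 2)
  step 2: ref 4 -> FAULT, evict 1, frames=[4,2] (faults so far: 3)
  step 3: ref 4 -> HIT, frames=[4,2] (faults so far: 3)
  step 4: ref 2 -> HIT, frames=[4,2] (faults so far: 3)
  step 5: ref 2 -> HIT, frames=[4,2] (faults so far: 3)
  step 6: ref 1 -> FAULT, evict 4, frames=[1,2] (faults so far: 4)
  step 7: ref 2 -> HIT, frames=[1,2] (faults so far: 4)
  step 8: ref 1 -> HIT, frames=[1,2] (faults so far: 4)
  step 9: ref 1 -> HIT, frames=[1,2] (faults so far: 4)
  step 10: ref 1 -> HIT, frames=[1,2] (faults so far: 4)
  LRU total faults: 4
--- Optimal ---
  step 0: ref 1 -> FAULT, frames=[1,-] (faults so far: 1)
  step 1: ref 2 -> FAULT, frames=[1,2] (faults so far: 2)
  step 2: ref 4 -> FAULT, evict 1, frames=[4,2] (faults so far: 3)
  step 3: ref 4 -> HIT, frames=[4,2] (faults so far: 3)
  step 4: ref 2 -> HIT, frames=[4,2] (faults so far: 3)
  step 5: ref 2 -> HIT, frames=[4,2] (faults so far: 3)
  step 6: ref 1 -> FAULT, evict 4, frames=[1,2] (faults so far: 4)
  step 7: ref 2 -> HIT, frames=[1,2] (faults so far: 4)
  step 8: ref 1 -> HIT, frames=[1,2] (faults so far: 4)
  step 9: ref 1 -> HIT, frames=[1,2] (faults so far: 4)
  step 10: ref 1 -> HIT, frames=[1,2] (faults so far: 4)
  Optimal total faults: 4

Answer: 5 4 4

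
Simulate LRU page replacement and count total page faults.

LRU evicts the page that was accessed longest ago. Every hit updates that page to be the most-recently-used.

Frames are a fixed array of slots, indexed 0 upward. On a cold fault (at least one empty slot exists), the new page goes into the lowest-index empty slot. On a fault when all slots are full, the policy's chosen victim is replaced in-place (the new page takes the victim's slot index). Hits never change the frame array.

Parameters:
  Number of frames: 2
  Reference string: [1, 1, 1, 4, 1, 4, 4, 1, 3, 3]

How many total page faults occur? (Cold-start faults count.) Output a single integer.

Step 0: ref 1 → FAULT, frames=[1,-]
Step 1: ref 1 → HIT, frames=[1,-]
Step 2: ref 1 → HIT, frames=[1,-]
Step 3: ref 4 → FAULT, frames=[1,4]
Step 4: ref 1 → HIT, frames=[1,4]
Step 5: ref 4 → HIT, frames=[1,4]
Step 6: ref 4 → HIT, frames=[1,4]
Step 7: ref 1 → HIT, frames=[1,4]
Step 8: ref 3 → FAULT (evict 4), frames=[1,3]
Step 9: ref 3 → HIT, frames=[1,3]
Total faults: 3

Answer: 3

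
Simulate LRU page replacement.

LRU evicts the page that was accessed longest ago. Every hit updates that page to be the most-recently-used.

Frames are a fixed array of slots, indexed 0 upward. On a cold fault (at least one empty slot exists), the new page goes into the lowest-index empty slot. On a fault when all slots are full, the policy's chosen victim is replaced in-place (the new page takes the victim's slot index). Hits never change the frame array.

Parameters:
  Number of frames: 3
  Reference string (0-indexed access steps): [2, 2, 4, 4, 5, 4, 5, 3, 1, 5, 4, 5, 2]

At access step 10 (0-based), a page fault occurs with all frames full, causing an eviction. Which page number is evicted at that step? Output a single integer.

Answer: 3

Derivation:
Step 0: ref 2 -> FAULT, frames=[2,-,-]
Step 1: ref 2 -> HIT, frames=[2,-,-]
Step 2: ref 4 -> FAULT, frames=[2,4,-]
Step 3: ref 4 -> HIT, frames=[2,4,-]
Step 4: ref 5 -> FAULT, frames=[2,4,5]
Step 5: ref 4 -> HIT, frames=[2,4,5]
Step 6: ref 5 -> HIT, frames=[2,4,5]
Step 7: ref 3 -> FAULT, evict 2, frames=[3,4,5]
Step 8: ref 1 -> FAULT, evict 4, frames=[3,1,5]
Step 9: ref 5 -> HIT, frames=[3,1,5]
Step 10: ref 4 -> FAULT, evict 3, frames=[4,1,5]
At step 10: evicted page 3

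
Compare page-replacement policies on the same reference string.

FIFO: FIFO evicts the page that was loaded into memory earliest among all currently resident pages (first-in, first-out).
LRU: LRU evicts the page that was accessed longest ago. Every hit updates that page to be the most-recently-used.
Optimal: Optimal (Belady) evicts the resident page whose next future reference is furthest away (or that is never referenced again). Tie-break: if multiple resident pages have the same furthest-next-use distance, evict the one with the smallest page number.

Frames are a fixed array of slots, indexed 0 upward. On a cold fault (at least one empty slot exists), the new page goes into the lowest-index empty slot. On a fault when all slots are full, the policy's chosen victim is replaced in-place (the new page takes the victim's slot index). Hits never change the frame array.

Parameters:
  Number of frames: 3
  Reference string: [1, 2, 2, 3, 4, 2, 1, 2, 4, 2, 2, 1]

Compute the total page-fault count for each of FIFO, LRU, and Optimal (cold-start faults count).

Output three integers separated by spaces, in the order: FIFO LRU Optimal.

--- FIFO ---
  step 0: ref 1 -> FAULT, frames=[1,-,-] (faults so far: 1)
  step 1: ref 2 -> FAULT, frames=[1,2,-] (faults so far: 2)
  step 2: ref 2 -> HIT, frames=[1,2,-] (faults so far: 2)
  step 3: ref 3 -> FAULT, frames=[1,2,3] (faults so far: 3)
  step 4: ref 4 -> FAULT, evict 1, frames=[4,2,3] (faults so far: 4)
  step 5: ref 2 -> HIT, frames=[4,2,3] (faults so far: 4)
  step 6: ref 1 -> FAULT, evict 2, frames=[4,1,3] (faults so far: 5)
  step 7: ref 2 -> FAULT, evict 3, frames=[4,1,2] (faults so far: 6)
  step 8: ref 4 -> HIT, frames=[4,1,2] (faults so far: 6)
  step 9: ref 2 -> HIT, frames=[4,1,2] (faults so far: 6)
  step 10: ref 2 -> HIT, frames=[4,1,2] (faults so far: 6)
  step 11: ref 1 -> HIT, frames=[4,1,2] (faults so far: 6)
  FIFO total faults: 6
--- LRU ---
  step 0: ref 1 -> FAULT, frames=[1,-,-] (faults so far: 1)
  step 1: ref 2 -> FAULT, frames=[1,2,-] (faults so far: 2)
  step 2: ref 2 -> HIT, frames=[1,2,-] (faults so far: 2)
  step 3: ref 3 -> FAULT, frames=[1,2,3] (faults so far: 3)
  step 4: ref 4 -> FAULT, evict 1, frames=[4,2,3] (faults so far: 4)
  step 5: ref 2 -> HIT, frames=[4,2,3] (faults so far: 4)
  step 6: ref 1 -> FAULT, evict 3, frames=[4,2,1] (faults so far: 5)
  step 7: ref 2 -> HIT, frames=[4,2,1] (faults so far: 5)
  step 8: ref 4 -> HIT, frames=[4,2,1] (faults so far: 5)
  step 9: ref 2 -> HIT, frames=[4,2,1] (faults so far: 5)
  step 10: ref 2 -> HIT, frames=[4,2,1] (faults so far: 5)
  step 11: ref 1 -> HIT, frames=[4,2,1] (faults so far: 5)
  LRU total faults: 5
--- Optimal ---
  step 0: ref 1 -> FAULT, frames=[1,-,-] (faults so far: 1)
  step 1: ref 2 -> FAULT, frames=[1,2,-] (faults so far: 2)
  step 2: ref 2 -> HIT, frames=[1,2,-] (faults so far: 2)
  step 3: ref 3 -> FAULT, frames=[1,2,3] (faults so far: 3)
  step 4: ref 4 -> FAULT, evict 3, frames=[1,2,4] (faults so far: 4)
  step 5: ref 2 -> HIT, frames=[1,2,4] (faults so far: 4)
  step 6: ref 1 -> HIT, frames=[1,2,4] (faults so far: 4)
  step 7: ref 2 -> HIT, frames=[1,2,4] (faults so far: 4)
  step 8: ref 4 -> HIT, frames=[1,2,4] (faults so far: 4)
  step 9: ref 2 -> HIT, frames=[1,2,4] (faults so far: 4)
  step 10: ref 2 -> HIT, frames=[1,2,4] (faults so far: 4)
  step 11: ref 1 -> HIT, frames=[1,2,4] (faults so far: 4)
  Optimal total faults: 4

Answer: 6 5 4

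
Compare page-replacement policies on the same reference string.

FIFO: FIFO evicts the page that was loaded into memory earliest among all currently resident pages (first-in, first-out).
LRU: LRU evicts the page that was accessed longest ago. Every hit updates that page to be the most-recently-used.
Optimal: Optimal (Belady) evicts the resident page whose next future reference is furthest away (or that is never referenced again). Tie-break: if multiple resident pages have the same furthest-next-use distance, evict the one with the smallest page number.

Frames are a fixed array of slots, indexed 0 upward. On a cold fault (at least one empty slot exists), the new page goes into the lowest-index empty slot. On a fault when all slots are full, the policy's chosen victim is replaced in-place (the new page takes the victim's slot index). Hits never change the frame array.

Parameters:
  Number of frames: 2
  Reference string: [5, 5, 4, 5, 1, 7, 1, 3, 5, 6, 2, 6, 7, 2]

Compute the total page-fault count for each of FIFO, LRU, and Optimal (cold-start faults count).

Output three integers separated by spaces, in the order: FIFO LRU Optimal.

Answer: 9 10 9

Derivation:
--- FIFO ---
  step 0: ref 5 -> FAULT, frames=[5,-] (faults so far: 1)
  step 1: ref 5 -> HIT, frames=[5,-] (faults so far: 1)
  step 2: ref 4 -> FAULT, frames=[5,4] (faults so far: 2)
  step 3: ref 5 -> HIT, frames=[5,4] (faults so far: 2)
  step 4: ref 1 -> FAULT, evict 5, frames=[1,4] (faults so far: 3)
  step 5: ref 7 -> FAULT, evict 4, frames=[1,7] (faults so far: 4)
  step 6: ref 1 -> HIT, frames=[1,7] (faults so far: 4)
  step 7: ref 3 -> FAULT, evict 1, frames=[3,7] (faults so far: 5)
  step 8: ref 5 -> FAULT, evict 7, frames=[3,5] (faults so far: 6)
  step 9: ref 6 -> FAULT, evict 3, frames=[6,5] (faults so far: 7)
  step 10: ref 2 -> FAULT, evict 5, frames=[6,2] (faults so far: 8)
  step 11: ref 6 -> HIT, frames=[6,2] (faults so far: 8)
  step 12: ref 7 -> FAULT, evict 6, frames=[7,2] (faults so far: 9)
  step 13: ref 2 -> HIT, frames=[7,2] (faults so far: 9)
  FIFO total faults: 9
--- LRU ---
  step 0: ref 5 -> FAULT, frames=[5,-] (faults so far: 1)
  step 1: ref 5 -> HIT, frames=[5,-] (faults so far: 1)
  step 2: ref 4 -> FAULT, frames=[5,4] (faults so far: 2)
  step 3: ref 5 -> HIT, frames=[5,4] (faults so far: 2)
  step 4: ref 1 -> FAULT, evict 4, frames=[5,1] (faults so far: 3)
  step 5: ref 7 -> FAULT, evict 5, frames=[7,1] (faults so far: 4)
  step 6: ref 1 -> HIT, frames=[7,1] (faults so far: 4)
  step 7: ref 3 -> FAULT, evict 7, frames=[3,1] (faults so far: 5)
  step 8: ref 5 -> FAULT, evict 1, frames=[3,5] (faults so far: 6)
  step 9: ref 6 -> FAULT, evict 3, frames=[6,5] (faults so far: 7)
  step 10: ref 2 -> FAULT, evict 5, frames=[6,2] (faults so far: 8)
  step 11: ref 6 -> HIT, frames=[6,2] (faults so far: 8)
  step 12: ref 7 -> FAULT, evict 2, frames=[6,7] (faults so far: 9)
  step 13: ref 2 -> FAULT, evict 6, frames=[2,7] (faults so far: 10)
  LRU total faults: 10
--- Optimal ---
  step 0: ref 5 -> FAULT, frames=[5,-] (faults so far: 1)
  step 1: ref 5 -> HIT, frames=[5,-] (faults so far: 1)
  step 2: ref 4 -> FAULT, frames=[5,4] (faults so far: 2)
  step 3: ref 5 -> HIT, frames=[5,4] (faults so far: 2)
  step 4: ref 1 -> FAULT, evict 4, frames=[5,1] (faults so far: 3)
  step 5: ref 7 -> FAULT, evict 5, frames=[7,1] (faults so far: 4)
  step 6: ref 1 -> HIT, frames=[7,1] (faults so far: 4)
  step 7: ref 3 -> FAULT, evict 1, frames=[7,3] (faults so far: 5)
  step 8: ref 5 -> FAULT, evict 3, frames=[7,5] (faults so far: 6)
  step 9: ref 6 -> FAULT, evict 5, frames=[7,6] (faults so far: 7)
  step 10: ref 2 -> FAULT, evict 7, frames=[2,6] (faults so far: 8)
  step 11: ref 6 -> HIT, frames=[2,6] (faults so far: 8)
  step 12: ref 7 -> FAULT, evict 6, frames=[2,7] (faults so far: 9)
  step 13: ref 2 -> HIT, frames=[2,7] (faults so far: 9)
  Optimal total faults: 9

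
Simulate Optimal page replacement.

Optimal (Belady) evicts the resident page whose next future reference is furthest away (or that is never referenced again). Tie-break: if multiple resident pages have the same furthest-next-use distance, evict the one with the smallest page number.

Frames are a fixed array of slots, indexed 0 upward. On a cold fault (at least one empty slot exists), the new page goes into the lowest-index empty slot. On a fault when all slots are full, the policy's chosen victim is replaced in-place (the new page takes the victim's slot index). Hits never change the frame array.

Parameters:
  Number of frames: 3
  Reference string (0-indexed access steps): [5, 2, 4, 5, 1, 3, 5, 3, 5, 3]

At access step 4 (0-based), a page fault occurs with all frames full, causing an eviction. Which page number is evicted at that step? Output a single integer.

Step 0: ref 5 -> FAULT, frames=[5,-,-]
Step 1: ref 2 -> FAULT, frames=[5,2,-]
Step 2: ref 4 -> FAULT, frames=[5,2,4]
Step 3: ref 5 -> HIT, frames=[5,2,4]
Step 4: ref 1 -> FAULT, evict 2, frames=[5,1,4]
At step 4: evicted page 2

Answer: 2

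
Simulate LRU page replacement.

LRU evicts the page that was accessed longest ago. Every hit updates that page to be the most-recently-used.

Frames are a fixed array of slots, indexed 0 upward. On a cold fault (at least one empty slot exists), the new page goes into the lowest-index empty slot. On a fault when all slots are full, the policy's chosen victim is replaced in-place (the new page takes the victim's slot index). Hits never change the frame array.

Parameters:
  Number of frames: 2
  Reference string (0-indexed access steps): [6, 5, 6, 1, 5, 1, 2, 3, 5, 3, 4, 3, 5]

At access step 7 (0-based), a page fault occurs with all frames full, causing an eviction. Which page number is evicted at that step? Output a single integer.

Step 0: ref 6 -> FAULT, frames=[6,-]
Step 1: ref 5 -> FAULT, frames=[6,5]
Step 2: ref 6 -> HIT, frames=[6,5]
Step 3: ref 1 -> FAULT, evict 5, frames=[6,1]
Step 4: ref 5 -> FAULT, evict 6, frames=[5,1]
Step 5: ref 1 -> HIT, frames=[5,1]
Step 6: ref 2 -> FAULT, evict 5, frames=[2,1]
Step 7: ref 3 -> FAULT, evict 1, frames=[2,3]
At step 7: evicted page 1

Answer: 1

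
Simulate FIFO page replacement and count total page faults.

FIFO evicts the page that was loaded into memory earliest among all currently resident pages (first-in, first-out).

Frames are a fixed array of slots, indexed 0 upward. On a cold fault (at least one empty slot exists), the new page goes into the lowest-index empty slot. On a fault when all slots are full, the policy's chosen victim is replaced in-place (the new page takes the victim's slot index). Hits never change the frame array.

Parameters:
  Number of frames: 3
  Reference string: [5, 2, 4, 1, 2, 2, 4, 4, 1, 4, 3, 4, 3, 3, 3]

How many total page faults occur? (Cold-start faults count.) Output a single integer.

Answer: 5

Derivation:
Step 0: ref 5 → FAULT, frames=[5,-,-]
Step 1: ref 2 → FAULT, frames=[5,2,-]
Step 2: ref 4 → FAULT, frames=[5,2,4]
Step 3: ref 1 → FAULT (evict 5), frames=[1,2,4]
Step 4: ref 2 → HIT, frames=[1,2,4]
Step 5: ref 2 → HIT, frames=[1,2,4]
Step 6: ref 4 → HIT, frames=[1,2,4]
Step 7: ref 4 → HIT, frames=[1,2,4]
Step 8: ref 1 → HIT, frames=[1,2,4]
Step 9: ref 4 → HIT, frames=[1,2,4]
Step 10: ref 3 → FAULT (evict 2), frames=[1,3,4]
Step 11: ref 4 → HIT, frames=[1,3,4]
Step 12: ref 3 → HIT, frames=[1,3,4]
Step 13: ref 3 → HIT, frames=[1,3,4]
Step 14: ref 3 → HIT, frames=[1,3,4]
Total faults: 5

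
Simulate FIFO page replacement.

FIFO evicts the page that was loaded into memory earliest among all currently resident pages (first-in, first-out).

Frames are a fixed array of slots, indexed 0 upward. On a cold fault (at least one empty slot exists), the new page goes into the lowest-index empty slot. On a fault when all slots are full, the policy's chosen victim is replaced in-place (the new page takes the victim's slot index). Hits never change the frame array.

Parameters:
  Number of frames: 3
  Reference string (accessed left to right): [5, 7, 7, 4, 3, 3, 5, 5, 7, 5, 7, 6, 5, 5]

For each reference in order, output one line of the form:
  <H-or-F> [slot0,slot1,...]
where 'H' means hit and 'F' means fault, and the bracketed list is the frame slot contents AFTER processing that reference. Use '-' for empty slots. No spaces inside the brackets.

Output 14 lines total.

F [5,-,-]
F [5,7,-]
H [5,7,-]
F [5,7,4]
F [3,7,4]
H [3,7,4]
F [3,5,4]
H [3,5,4]
F [3,5,7]
H [3,5,7]
H [3,5,7]
F [6,5,7]
H [6,5,7]
H [6,5,7]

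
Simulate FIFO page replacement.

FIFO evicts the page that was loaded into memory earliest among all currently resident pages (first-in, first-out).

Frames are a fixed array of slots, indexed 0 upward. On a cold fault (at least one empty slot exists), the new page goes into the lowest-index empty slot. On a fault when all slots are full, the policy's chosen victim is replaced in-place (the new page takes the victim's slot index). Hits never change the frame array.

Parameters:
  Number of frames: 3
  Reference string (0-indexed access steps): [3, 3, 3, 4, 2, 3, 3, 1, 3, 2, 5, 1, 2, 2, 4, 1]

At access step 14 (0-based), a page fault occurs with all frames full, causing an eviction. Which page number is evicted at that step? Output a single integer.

Step 0: ref 3 -> FAULT, frames=[3,-,-]
Step 1: ref 3 -> HIT, frames=[3,-,-]
Step 2: ref 3 -> HIT, frames=[3,-,-]
Step 3: ref 4 -> FAULT, frames=[3,4,-]
Step 4: ref 2 -> FAULT, frames=[3,4,2]
Step 5: ref 3 -> HIT, frames=[3,4,2]
Step 6: ref 3 -> HIT, frames=[3,4,2]
Step 7: ref 1 -> FAULT, evict 3, frames=[1,4,2]
Step 8: ref 3 -> FAULT, evict 4, frames=[1,3,2]
Step 9: ref 2 -> HIT, frames=[1,3,2]
Step 10: ref 5 -> FAULT, evict 2, frames=[1,3,5]
Step 11: ref 1 -> HIT, frames=[1,3,5]
Step 12: ref 2 -> FAULT, evict 1, frames=[2,3,5]
Step 13: ref 2 -> HIT, frames=[2,3,5]
Step 14: ref 4 -> FAULT, evict 3, frames=[2,4,5]
At step 14: evicted page 3

Answer: 3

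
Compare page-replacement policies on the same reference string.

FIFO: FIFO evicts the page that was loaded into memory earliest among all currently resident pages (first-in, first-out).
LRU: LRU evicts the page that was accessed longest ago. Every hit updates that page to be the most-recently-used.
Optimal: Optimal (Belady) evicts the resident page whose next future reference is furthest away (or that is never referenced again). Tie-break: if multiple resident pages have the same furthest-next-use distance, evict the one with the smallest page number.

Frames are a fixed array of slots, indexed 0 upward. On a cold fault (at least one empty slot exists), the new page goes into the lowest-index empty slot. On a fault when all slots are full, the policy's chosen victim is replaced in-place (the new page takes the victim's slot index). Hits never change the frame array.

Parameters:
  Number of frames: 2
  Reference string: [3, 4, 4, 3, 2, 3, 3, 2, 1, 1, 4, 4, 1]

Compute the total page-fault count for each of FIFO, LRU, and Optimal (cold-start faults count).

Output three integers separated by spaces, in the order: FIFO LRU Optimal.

Answer: 6 5 5

Derivation:
--- FIFO ---
  step 0: ref 3 -> FAULT, frames=[3,-] (faults so far: 1)
  step 1: ref 4 -> FAULT, frames=[3,4] (faults so far: 2)
  step 2: ref 4 -> HIT, frames=[3,4] (faults so far: 2)
  step 3: ref 3 -> HIT, frames=[3,4] (faults so far: 2)
  step 4: ref 2 -> FAULT, evict 3, frames=[2,4] (faults so far: 3)
  step 5: ref 3 -> FAULT, evict 4, frames=[2,3] (faults so far: 4)
  step 6: ref 3 -> HIT, frames=[2,3] (faults so far: 4)
  step 7: ref 2 -> HIT, frames=[2,3] (faults so far: 4)
  step 8: ref 1 -> FAULT, evict 2, frames=[1,3] (faults so far: 5)
  step 9: ref 1 -> HIT, frames=[1,3] (faults so far: 5)
  step 10: ref 4 -> FAULT, evict 3, frames=[1,4] (faults so far: 6)
  step 11: ref 4 -> HIT, frames=[1,4] (faults so far: 6)
  step 12: ref 1 -> HIT, frames=[1,4] (faults so far: 6)
  FIFO total faults: 6
--- LRU ---
  step 0: ref 3 -> FAULT, frames=[3,-] (faults so far: 1)
  step 1: ref 4 -> FAULT, frames=[3,4] (faults so far: 2)
  step 2: ref 4 -> HIT, frames=[3,4] (faults so far: 2)
  step 3: ref 3 -> HIT, frames=[3,4] (faults so far: 2)
  step 4: ref 2 -> FAULT, evict 4, frames=[3,2] (faults so far: 3)
  step 5: ref 3 -> HIT, frames=[3,2] (faults so far: 3)
  step 6: ref 3 -> HIT, frames=[3,2] (faults so far: 3)
  step 7: ref 2 -> HIT, frames=[3,2] (faults so far: 3)
  step 8: ref 1 -> FAULT, evict 3, frames=[1,2] (faults so far: 4)
  step 9: ref 1 -> HIT, frames=[1,2] (faults so far: 4)
  step 10: ref 4 -> FAULT, evict 2, frames=[1,4] (faults so far: 5)
  step 11: ref 4 -> HIT, frames=[1,4] (faults so far: 5)
  step 12: ref 1 -> HIT, frames=[1,4] (faults so far: 5)
  LRU total faults: 5
--- Optimal ---
  step 0: ref 3 -> FAULT, frames=[3,-] (faults so far: 1)
  step 1: ref 4 -> FAULT, frames=[3,4] (faults so far: 2)
  step 2: ref 4 -> HIT, frames=[3,4] (faults so far: 2)
  step 3: ref 3 -> HIT, frames=[3,4] (faults so far: 2)
  step 4: ref 2 -> FAULT, evict 4, frames=[3,2] (faults so far: 3)
  step 5: ref 3 -> HIT, frames=[3,2] (faults so far: 3)
  step 6: ref 3 -> HIT, frames=[3,2] (faults so far: 3)
  step 7: ref 2 -> HIT, frames=[3,2] (faults so far: 3)
  step 8: ref 1 -> FAULT, evict 2, frames=[3,1] (faults so far: 4)
  step 9: ref 1 -> HIT, frames=[3,1] (faults so far: 4)
  step 10: ref 4 -> FAULT, evict 3, frames=[4,1] (faults so far: 5)
  step 11: ref 4 -> HIT, frames=[4,1] (faults so far: 5)
  step 12: ref 1 -> HIT, frames=[4,1] (faults so far: 5)
  Optimal total faults: 5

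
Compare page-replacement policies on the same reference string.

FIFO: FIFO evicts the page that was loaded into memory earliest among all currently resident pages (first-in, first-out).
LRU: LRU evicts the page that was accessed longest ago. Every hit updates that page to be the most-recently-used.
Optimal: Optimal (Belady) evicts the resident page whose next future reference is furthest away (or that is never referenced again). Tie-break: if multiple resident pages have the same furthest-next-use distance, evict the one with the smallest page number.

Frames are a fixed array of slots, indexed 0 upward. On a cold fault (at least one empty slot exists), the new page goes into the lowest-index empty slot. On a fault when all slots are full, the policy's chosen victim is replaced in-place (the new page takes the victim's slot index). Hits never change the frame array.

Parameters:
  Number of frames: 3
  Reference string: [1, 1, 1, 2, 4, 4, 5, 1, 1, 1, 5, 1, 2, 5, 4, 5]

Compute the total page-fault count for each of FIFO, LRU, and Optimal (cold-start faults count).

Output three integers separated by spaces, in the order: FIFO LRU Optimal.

--- FIFO ---
  step 0: ref 1 -> FAULT, frames=[1,-,-] (faults so far: 1)
  step 1: ref 1 -> HIT, frames=[1,-,-] (faults so far: 1)
  step 2: ref 1 -> HIT, frames=[1,-,-] (faults so far: 1)
  step 3: ref 2 -> FAULT, frames=[1,2,-] (faults so far: 2)
  step 4: ref 4 -> FAULT, frames=[1,2,4] (faults so far: 3)
  step 5: ref 4 -> HIT, frames=[1,2,4] (faults so far: 3)
  step 6: ref 5 -> FAULT, evict 1, frames=[5,2,4] (faults so far: 4)
  step 7: ref 1 -> FAULT, evict 2, frames=[5,1,4] (faults so far: 5)
  step 8: ref 1 -> HIT, frames=[5,1,4] (faults so far: 5)
  step 9: ref 1 -> HIT, frames=[5,1,4] (faults so far: 5)
  step 10: ref 5 -> HIT, frames=[5,1,4] (faults so far: 5)
  step 11: ref 1 -> HIT, frames=[5,1,4] (faults so far: 5)
  step 12: ref 2 -> FAULT, evict 4, frames=[5,1,2] (faults so far: 6)
  step 13: ref 5 -> HIT, frames=[5,1,2] (faults so far: 6)
  step 14: ref 4 -> FAULT, evict 5, frames=[4,1,2] (faults so far: 7)
  step 15: ref 5 -> FAULT, evict 1, frames=[4,5,2] (faults so far: 8)
  FIFO total faults: 8
--- LRU ---
  step 0: ref 1 -> FAULT, frames=[1,-,-] (faults so far: 1)
  step 1: ref 1 -> HIT, frames=[1,-,-] (faults so far: 1)
  step 2: ref 1 -> HIT, frames=[1,-,-] (faults so far: 1)
  step 3: ref 2 -> FAULT, frames=[1,2,-] (faults so far: 2)
  step 4: ref 4 -> FAULT, frames=[1,2,4] (faults so far: 3)
  step 5: ref 4 -> HIT, frames=[1,2,4] (faults so far: 3)
  step 6: ref 5 -> FAULT, evict 1, frames=[5,2,4] (faults so far: 4)
  step 7: ref 1 -> FAULT, evict 2, frames=[5,1,4] (faults so far: 5)
  step 8: ref 1 -> HIT, frames=[5,1,4] (faults so far: 5)
  step 9: ref 1 -> HIT, frames=[5,1,4] (faults so far: 5)
  step 10: ref 5 -> HIT, frames=[5,1,4] (faults so far: 5)
  step 11: ref 1 -> HIT, frames=[5,1,4] (faults so far: 5)
  step 12: ref 2 -> FAULT, evict 4, frames=[5,1,2] (faults so far: 6)
  step 13: ref 5 -> HIT, frames=[5,1,2] (faults so far: 6)
  step 14: ref 4 -> FAULT, evict 1, frames=[5,4,2] (faults so far: 7)
  step 15: ref 5 -> HIT, frames=[5,4,2] (faults so far: 7)
  LRU total faults: 7
--- Optimal ---
  step 0: ref 1 -> FAULT, frames=[1,-,-] (faults so far: 1)
  step 1: ref 1 -> HIT, frames=[1,-,-] (faults so far: 1)
  step 2: ref 1 -> HIT, frames=[1,-,-] (faults so far: 1)
  step 3: ref 2 -> FAULT, frames=[1,2,-] (faults so far: 2)
  step 4: ref 4 -> FAULT, frames=[1,2,4] (faults so far: 3)
  step 5: ref 4 -> HIT, frames=[1,2,4] (faults so far: 3)
  step 6: ref 5 -> FAULT, evict 4, frames=[1,2,5] (faults so far: 4)
  step 7: ref 1 -> HIT, frames=[1,2,5] (faults so far: 4)
  step 8: ref 1 -> HIT, frames=[1,2,5] (faults so far: 4)
  step 9: ref 1 -> HIT, frames=[1,2,5] (faults so far: 4)
  step 10: ref 5 -> HIT, frames=[1,2,5] (faults so far: 4)
  step 11: ref 1 -> HIT, frames=[1,2,5] (faults so far: 4)
  step 12: ref 2 -> HIT, frames=[1,2,5] (faults so far: 4)
  step 13: ref 5 -> HIT, frames=[1,2,5] (faults so far: 4)
  step 14: ref 4 -> FAULT, evict 1, frames=[4,2,5] (faults so far: 5)
  step 15: ref 5 -> HIT, frames=[4,2,5] (faults so far: 5)
  Optimal total faults: 5

Answer: 8 7 5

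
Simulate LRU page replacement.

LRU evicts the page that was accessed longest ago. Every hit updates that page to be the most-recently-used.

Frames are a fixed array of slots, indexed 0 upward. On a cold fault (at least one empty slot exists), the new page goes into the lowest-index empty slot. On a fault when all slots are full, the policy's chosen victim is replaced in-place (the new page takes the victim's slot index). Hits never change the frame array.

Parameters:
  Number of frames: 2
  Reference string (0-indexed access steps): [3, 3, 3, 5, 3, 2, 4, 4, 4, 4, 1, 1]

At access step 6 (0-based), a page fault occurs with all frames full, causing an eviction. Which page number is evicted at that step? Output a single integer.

Answer: 3

Derivation:
Step 0: ref 3 -> FAULT, frames=[3,-]
Step 1: ref 3 -> HIT, frames=[3,-]
Step 2: ref 3 -> HIT, frames=[3,-]
Step 3: ref 5 -> FAULT, frames=[3,5]
Step 4: ref 3 -> HIT, frames=[3,5]
Step 5: ref 2 -> FAULT, evict 5, frames=[3,2]
Step 6: ref 4 -> FAULT, evict 3, frames=[4,2]
At step 6: evicted page 3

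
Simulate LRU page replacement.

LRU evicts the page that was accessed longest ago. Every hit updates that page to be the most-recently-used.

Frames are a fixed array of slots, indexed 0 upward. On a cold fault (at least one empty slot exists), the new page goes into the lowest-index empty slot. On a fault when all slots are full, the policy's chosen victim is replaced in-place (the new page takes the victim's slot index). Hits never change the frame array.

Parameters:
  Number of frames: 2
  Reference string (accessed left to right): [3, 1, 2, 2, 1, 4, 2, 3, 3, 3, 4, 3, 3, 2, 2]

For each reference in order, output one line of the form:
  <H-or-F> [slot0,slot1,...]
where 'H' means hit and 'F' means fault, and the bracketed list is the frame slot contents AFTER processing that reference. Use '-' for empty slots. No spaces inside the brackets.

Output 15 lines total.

F [3,-]
F [3,1]
F [2,1]
H [2,1]
H [2,1]
F [4,1]
F [4,2]
F [3,2]
H [3,2]
H [3,2]
F [3,4]
H [3,4]
H [3,4]
F [3,2]
H [3,2]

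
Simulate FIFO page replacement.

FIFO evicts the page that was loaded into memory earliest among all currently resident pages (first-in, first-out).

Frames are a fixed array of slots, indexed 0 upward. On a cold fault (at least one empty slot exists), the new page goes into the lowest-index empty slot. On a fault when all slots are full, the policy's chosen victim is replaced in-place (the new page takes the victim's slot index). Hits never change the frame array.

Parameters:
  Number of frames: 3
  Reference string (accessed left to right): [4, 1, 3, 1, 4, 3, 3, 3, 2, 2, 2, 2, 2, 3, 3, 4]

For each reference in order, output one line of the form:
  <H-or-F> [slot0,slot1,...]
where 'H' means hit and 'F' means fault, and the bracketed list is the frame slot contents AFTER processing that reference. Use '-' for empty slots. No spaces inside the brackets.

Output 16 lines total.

F [4,-,-]
F [4,1,-]
F [4,1,3]
H [4,1,3]
H [4,1,3]
H [4,1,3]
H [4,1,3]
H [4,1,3]
F [2,1,3]
H [2,1,3]
H [2,1,3]
H [2,1,3]
H [2,1,3]
H [2,1,3]
H [2,1,3]
F [2,4,3]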